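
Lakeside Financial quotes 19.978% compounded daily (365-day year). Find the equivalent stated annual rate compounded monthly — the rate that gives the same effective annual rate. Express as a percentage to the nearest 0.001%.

20.140%

EAR = (1 + 0.19978/365)^365 − 1 = 0.221067.
Solve (1 + r/12)^12 = 1.221067: r/12 = 1.221067^(1/12) − 1 = 0.016783, so r = 0.201397 = 20.140%.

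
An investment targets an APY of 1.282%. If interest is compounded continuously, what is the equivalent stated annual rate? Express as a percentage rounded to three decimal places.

1.274%

Continuous: nominal r satisfies e^r − 1 = 0.01282.
r = ln(1 + 0.01282) = ln(1.01282) = 0.012739 = 1.274%.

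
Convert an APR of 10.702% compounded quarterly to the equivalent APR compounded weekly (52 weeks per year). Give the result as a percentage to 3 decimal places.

10.572%

EAR = (1 + 0.10702/4)^4 − 1 = 0.111392.
Solve (1 + r/52)^52 = 1.111392: r/52 = 1.111392^(1/52) − 1 = 0.002033, so r = 0.105721 = 10.572%.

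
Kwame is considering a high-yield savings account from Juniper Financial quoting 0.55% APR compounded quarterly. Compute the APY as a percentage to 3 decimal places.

EAR = (1 + 0.0055/4)^4 − 1.
= (1 + 0.001375)^4 − 1 = 1.005511 − 1 = 0.551%.

0.551%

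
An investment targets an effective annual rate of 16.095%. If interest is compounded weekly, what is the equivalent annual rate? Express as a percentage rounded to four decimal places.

(1 + r/52)^52 − 1 = 0.16095, so 1 + r/52 = 1.16095^(1/52).
r/52 = 0.002874, so r = 0.149453 = 14.9453%.

14.9453%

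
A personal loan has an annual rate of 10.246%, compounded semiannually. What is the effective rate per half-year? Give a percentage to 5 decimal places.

5.12300%

With a nominal annual rate compounded semiannually, the periodic rate is the nominal rate divided by 2.
i = 0.10246 / 2 = 0.0512300 = 5.12300%.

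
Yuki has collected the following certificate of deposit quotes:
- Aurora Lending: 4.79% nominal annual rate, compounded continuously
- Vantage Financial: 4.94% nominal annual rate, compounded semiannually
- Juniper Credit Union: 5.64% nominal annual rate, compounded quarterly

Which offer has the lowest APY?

Aurora Lending: e^0.0479 − 1 = 4.907%
Vantage Financial: (1 + 0.0494/2)^2 − 1 = 5.001%
Juniper Credit Union: (1 + 0.0564/4)^4 − 1 = 5.760%
The lowest effective annual rate is Aurora Lending at 4.907%.

Aurora Lending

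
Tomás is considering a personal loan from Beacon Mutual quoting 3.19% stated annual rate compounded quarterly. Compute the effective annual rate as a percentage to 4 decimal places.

3.2284%

EAR = (1 + 0.0319/4)^4 − 1.
= 1.032284 − 1 = 3.2284%.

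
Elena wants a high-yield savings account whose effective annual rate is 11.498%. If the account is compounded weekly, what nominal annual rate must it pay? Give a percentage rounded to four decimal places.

(1 + r/52)^52 − 1 = 0.11498, so 1 + r/52 = 1.11498^(1/52).
r/52 = 0.002095, so r = 0.108950 = 10.8950%.

10.8950%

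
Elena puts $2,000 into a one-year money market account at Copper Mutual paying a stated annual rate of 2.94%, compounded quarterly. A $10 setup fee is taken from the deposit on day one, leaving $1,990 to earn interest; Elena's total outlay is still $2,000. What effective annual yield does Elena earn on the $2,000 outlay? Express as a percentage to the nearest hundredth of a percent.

2.46%

Value after one year: 1,990 × (1 + 0.0294/4)^4 = 1,990 × 1.029726 = $2,049.15.
Effective yield on the $2,000 outlay: 2,049.15 / 2,000 − 1 = 0.024577 = 2.46%.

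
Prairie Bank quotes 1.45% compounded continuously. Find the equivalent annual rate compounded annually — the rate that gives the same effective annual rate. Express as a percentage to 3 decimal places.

1.461%

EAR under continuous compounding: e^0.0145 − 1 = 0.014606.
Compounded annually, the equivalent nominal rate is the EAR itself: 1.461%.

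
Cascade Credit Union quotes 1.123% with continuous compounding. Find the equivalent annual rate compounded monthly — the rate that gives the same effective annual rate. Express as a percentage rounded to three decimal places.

EAR under continuous compounding: e^0.01123 − 1 = 0.011293.
Solve (1 + r/12)^12 = 1.011293: r/12 = 1.011293^(1/12) − 1 = 0.000936, so r = 0.011235 = 1.124%.

1.124%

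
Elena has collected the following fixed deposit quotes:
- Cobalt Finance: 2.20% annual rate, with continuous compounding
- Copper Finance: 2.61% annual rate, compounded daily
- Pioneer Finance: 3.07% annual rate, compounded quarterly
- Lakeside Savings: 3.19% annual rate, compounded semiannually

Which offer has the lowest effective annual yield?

Cobalt Finance

Cobalt Finance: e^0.0220 − 1 = 2.224%
Copper Finance: (1 + 0.0261/365)^365 − 1 = 2.644%
Pioneer Finance: (1 + 0.0307/4)^4 − 1 = 3.106%
Lakeside Savings: (1 + 0.0319/2)^2 − 1 = 3.215%
The lowest effective annual rate is Cobalt Finance at 2.224%.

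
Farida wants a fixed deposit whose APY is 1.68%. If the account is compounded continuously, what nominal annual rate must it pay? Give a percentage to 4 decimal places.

1.6660%

Continuous: nominal r satisfies e^r − 1 = 0.0168.
r = ln(1 + 0.0168) = ln(1.0168) = 0.016660 = 1.6660%.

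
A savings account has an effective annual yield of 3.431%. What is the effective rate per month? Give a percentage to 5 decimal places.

The per-month rate i satisfies (1 + i)^12 = 1 + 0.03431.
i = 1.03431^(1/12) − 1 = 0.0028152 = 0.28152%.

0.28152%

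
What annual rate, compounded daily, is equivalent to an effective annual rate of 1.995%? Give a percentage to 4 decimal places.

(1 + r/365)^365 − 1 = 0.01995, so 1 + r/365 = 1.01995^(1/365).
r/365 = 0.000054, so r = 0.019754 = 1.9754%.

1.9754%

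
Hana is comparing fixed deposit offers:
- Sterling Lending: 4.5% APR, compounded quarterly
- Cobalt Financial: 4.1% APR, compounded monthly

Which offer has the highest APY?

Sterling Lending

Sterling Lending: (1 + 0.045/4)^4 − 1 = 4.577%
Cobalt Financial: (1 + 0.041/12)^12 − 1 = 4.178%
The highest effective annual rate is Sterling Lending at 4.577%.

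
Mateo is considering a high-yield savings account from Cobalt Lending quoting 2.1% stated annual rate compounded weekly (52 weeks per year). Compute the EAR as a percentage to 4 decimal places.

EAR = (1 + 0.021/52)^52 − 1.
= 1.021218 − 1 = 2.1218%.

2.1218%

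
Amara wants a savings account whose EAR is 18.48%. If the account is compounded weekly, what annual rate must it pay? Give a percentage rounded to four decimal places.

16.9851%

(1 + r/52)^52 − 1 = 0.1848, so 1 + r/52 = 1.1848^(1/52).
r/52 = 0.003266, so r = 0.169851 = 16.9851%.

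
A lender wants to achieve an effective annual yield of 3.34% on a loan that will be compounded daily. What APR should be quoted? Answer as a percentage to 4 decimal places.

3.2856%

(1 + r/365)^365 − 1 = 0.0334, so 1 + r/365 = 1.0334^(1/365).
r/365 = 0.000090, so r = 0.032856 = 3.2856%.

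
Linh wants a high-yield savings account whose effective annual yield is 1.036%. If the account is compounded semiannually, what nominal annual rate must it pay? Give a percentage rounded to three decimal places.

1.033%

(1 + r/2)^2 − 1 = 0.01036, so 1 + r/2 = 1.01036^(1/2).
r/2 = 0.005167, so r = 0.010333 = 1.033%.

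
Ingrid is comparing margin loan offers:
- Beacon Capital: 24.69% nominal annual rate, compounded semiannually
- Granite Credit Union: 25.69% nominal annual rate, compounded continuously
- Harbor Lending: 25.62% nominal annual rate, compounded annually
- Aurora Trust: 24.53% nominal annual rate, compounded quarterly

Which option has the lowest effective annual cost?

Harbor Lending

Beacon Capital: (1 + 0.2469/2)^2 − 1 = 26.214%
Granite Credit Union: e^0.2569 − 1 = 29.292%
Harbor Lending: compounded annually, EAR = 25.620%
Aurora Trust: (1 + 0.2453/4)^4 − 1 = 26.880%
The lowest effective annual rate is Harbor Lending at 25.620%.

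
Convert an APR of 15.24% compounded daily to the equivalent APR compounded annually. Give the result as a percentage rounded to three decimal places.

EAR = (1 + 0.1524/365)^365 − 1 = 0.164589.
Compounded annually, the equivalent nominal rate is the EAR itself: 16.459%.

16.459%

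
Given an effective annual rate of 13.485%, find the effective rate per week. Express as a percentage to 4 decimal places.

0.2436%

The per-week rate i satisfies (1 + i)^52 = 1 + 0.13485.
i = 1.13485^(1/52) − 1 = 0.0024357 = 0.2436%.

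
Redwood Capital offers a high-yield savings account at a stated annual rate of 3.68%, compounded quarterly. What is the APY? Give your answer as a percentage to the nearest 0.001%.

EAR = (1 + 0.0368/4)^4 − 1.
= (1 + 0.009200)^4 − 1 = 1.037311 − 1 = 3.731%.

3.731%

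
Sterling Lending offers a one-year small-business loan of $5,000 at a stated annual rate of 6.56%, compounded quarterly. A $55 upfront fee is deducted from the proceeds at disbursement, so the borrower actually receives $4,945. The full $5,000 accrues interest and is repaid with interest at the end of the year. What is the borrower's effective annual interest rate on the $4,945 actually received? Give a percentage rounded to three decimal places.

Amount owed after one year: 5,000 × (1 + 0.0656/4)^4 = 5,000 × 1.067231 = $5,336.16.
Effective rate on net proceeds: 5,336.16 / 4,945 − 1 = 0.079102 = 7.910%.

7.910%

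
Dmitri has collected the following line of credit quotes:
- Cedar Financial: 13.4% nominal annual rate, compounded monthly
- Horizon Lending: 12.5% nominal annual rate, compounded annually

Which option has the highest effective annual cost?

Cedar Financial: (1 + 0.134/12)^12 − 1 = 14.254%
Horizon Lending: compounded annually, EAR = 12.500%
The highest effective annual rate is Cedar Financial at 14.254%.

Cedar Financial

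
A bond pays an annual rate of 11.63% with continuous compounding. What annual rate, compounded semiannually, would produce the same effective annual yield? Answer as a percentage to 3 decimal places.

11.975%

EAR under continuous compounding: e^0.1163 − 1 = 0.123333.
Solve (1 + r/2)^2 = 1.123333: r/2 = 1.123333^(1/2) − 1 = 0.059874, so r = 0.119748 = 11.975%.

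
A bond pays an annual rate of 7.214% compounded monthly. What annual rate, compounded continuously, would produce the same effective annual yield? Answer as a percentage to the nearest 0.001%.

EAR = (1 + 0.07214/12)^12 − 1 = 0.074574.
Equivalent continuous rate: r = ln(1 + 0.074574) = 0.071924 = 7.192%.

7.192%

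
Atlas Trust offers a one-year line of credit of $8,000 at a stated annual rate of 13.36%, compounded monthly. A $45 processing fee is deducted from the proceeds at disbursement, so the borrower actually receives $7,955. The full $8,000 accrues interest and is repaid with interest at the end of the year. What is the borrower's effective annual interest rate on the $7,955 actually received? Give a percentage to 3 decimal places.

Amount owed after one year: 8,000 × (1 + 0.1336/12)^12 = 8,000 × 1.142092 = $9,136.74.
Effective rate on net proceeds: 9,136.74 / 7,955 − 1 = 0.148553 = 14.855%.

14.855%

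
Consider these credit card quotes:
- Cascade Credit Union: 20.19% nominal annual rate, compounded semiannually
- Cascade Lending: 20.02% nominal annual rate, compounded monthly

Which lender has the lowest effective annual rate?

Cascade Credit Union

Cascade Credit Union: (1 + 0.2019/2)^2 − 1 = 21.209%
Cascade Lending: (1 + 0.2002/12)^12 − 1 = 21.963%
The lowest effective annual rate is Cascade Credit Union at 21.209%.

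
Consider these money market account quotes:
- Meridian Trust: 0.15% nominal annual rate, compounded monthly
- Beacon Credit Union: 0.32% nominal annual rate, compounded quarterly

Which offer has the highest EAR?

Beacon Credit Union

Meridian Trust: (1 + 0.0015/12)^12 − 1 = 0.150%
Beacon Credit Union: (1 + 0.0032/4)^4 − 1 = 0.320%
The highest effective annual rate is Beacon Credit Union at 0.320%.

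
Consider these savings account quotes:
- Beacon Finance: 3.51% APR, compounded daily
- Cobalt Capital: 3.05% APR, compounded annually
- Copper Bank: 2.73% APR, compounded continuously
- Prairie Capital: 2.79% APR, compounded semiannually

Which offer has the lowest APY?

Copper Bank

Beacon Finance: (1 + 0.0351/365)^365 − 1 = 3.572%
Cobalt Capital: compounded annually, EAR = 3.050%
Copper Bank: e^0.0273 − 1 = 2.768%
Prairie Capital: (1 + 0.0279/2)^2 − 1 = 2.809%
The lowest effective annual rate is Copper Bank at 2.768%.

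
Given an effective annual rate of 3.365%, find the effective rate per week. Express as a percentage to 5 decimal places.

The per-week rate i satisfies (1 + i)^52 = 1 + 0.03365.
i = 1.03365^(1/52) − 1 = 0.0006367 = 0.06367%.

0.06367%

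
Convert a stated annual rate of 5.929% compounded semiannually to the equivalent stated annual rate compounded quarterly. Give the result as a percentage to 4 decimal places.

5.8857%

EAR = (1 + 0.05929/2)^2 − 1 = 0.060169.
Solve (1 + r/4)^4 = 1.060169: r/4 = 1.060169^(1/4) − 1 = 0.014714, so r = 0.058857 = 5.8857%.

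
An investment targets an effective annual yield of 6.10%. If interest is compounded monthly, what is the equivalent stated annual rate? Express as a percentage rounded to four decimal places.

(1 + r/12)^12 − 1 = 0.0610, so 1 + r/12 = 1.0610^(1/12).
r/12 = 0.004947, so r = 0.059358 = 5.9358%.

5.9358%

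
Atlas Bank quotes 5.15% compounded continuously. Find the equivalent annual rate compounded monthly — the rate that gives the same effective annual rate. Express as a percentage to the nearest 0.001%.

EAR under continuous compounding: e^0.0515 − 1 = 0.052849.
Solve (1 + r/12)^12 = 1.052849: r/12 = 1.052849^(1/12) − 1 = 0.004301, so r = 0.051611 = 5.161%.

5.161%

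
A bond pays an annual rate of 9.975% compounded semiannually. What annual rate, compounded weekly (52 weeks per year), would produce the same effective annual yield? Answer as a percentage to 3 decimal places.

EAR = (1 + 0.09975/2)^2 − 1 = 0.102238.
Solve (1 + r/52)^52 = 1.102238: r/52 = 1.102238^(1/52) − 1 = 0.001874, so r = 0.097433 = 9.743%.

9.743%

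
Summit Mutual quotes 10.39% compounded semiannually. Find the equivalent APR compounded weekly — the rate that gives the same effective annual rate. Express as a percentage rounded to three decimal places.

10.139%

EAR = (1 + 0.1039/2)^2 − 1 = 0.106599.
Solve (1 + r/52)^52 = 1.106599: r/52 = 1.106599^(1/52) − 1 = 0.001950, so r = 0.101390 = 10.139%.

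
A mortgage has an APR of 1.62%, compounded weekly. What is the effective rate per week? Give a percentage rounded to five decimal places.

0.03115%

With a nominal annual rate compounded weekly, the periodic rate is the nominal rate divided by 52.
i = 0.0162 / 52 = 0.0003115 = 0.03115%.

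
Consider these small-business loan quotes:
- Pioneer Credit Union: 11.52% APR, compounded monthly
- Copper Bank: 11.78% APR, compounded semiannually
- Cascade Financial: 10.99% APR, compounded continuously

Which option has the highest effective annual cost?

Pioneer Credit Union: (1 + 0.1152/12)^12 − 1 = 12.148%
Copper Bank: (1 + 0.1178/2)^2 − 1 = 12.127%
Cascade Financial: e^0.1099 − 1 = 11.617%
The highest effective annual rate is Pioneer Credit Union at 12.148%.

Pioneer Credit Union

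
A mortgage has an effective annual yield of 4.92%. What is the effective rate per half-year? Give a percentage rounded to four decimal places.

2.4305%

The per-half-year rate i satisfies (1 + i)^2 = 1 + 0.0492.
i = 1.0492^(1/2) − 1 = 0.0243046 = 2.4305%.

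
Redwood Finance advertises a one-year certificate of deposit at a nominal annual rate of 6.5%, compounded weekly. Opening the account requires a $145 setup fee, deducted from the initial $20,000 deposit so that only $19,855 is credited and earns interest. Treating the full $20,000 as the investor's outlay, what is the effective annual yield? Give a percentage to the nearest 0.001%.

5.938%

Value after one year: 19,855 × (1 + 0.065/52)^52 = 19,855 × 1.067116 = $21,187.58.
Effective yield on the $20,000 outlay: 21,187.58 / 20,000 − 1 = 0.059379 = 5.938%.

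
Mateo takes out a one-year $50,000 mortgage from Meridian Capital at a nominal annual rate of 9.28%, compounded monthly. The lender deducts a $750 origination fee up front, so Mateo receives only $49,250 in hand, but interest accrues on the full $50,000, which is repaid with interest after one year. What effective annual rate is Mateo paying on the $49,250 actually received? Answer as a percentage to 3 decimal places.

11.355%

Amount owed after one year: 50,000 × (1 + 0.0928/12)^12 = 50,000 × 1.096851 = $54,842.53.
Effective rate on net proceeds: 54,842.53 / 49,250 − 1 = 0.113554 = 11.355%.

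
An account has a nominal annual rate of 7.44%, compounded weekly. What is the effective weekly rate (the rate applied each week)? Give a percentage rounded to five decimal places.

With a nominal annual rate compounded weekly, the periodic rate is the nominal rate divided by 52.
i = 0.0744 / 52 = 0.0014308 = 0.14308%.

0.14308%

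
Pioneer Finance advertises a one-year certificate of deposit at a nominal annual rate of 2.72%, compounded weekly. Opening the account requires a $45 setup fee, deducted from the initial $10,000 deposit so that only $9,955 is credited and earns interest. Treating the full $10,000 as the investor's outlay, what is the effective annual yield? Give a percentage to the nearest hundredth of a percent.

Value after one year: 9,955 × (1 + 0.0272/52)^52 = 9,955 × 1.027566 = $10,229.42.
Effective yield on the $10,000 outlay: 10,229.42 / 10,000 − 1 = 0.022942 = 2.29%.

2.29%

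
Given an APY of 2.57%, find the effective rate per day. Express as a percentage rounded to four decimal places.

0.0070%

The per-day rate i satisfies (1 + i)^365 = 1 + 0.0257.
i = 1.0257^(1/365) − 1 = 0.0000695 = 0.0070%.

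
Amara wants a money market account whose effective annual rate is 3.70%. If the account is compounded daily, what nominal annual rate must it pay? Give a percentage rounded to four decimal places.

(1 + r/365)^365 − 1 = 0.0370, so 1 + r/365 = 1.0370^(1/365).
r/365 = 0.000100, so r = 0.036334 = 3.6334%.

3.6334%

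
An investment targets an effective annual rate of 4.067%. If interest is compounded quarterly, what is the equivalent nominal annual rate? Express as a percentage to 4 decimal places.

(1 + r/4)^4 − 1 = 0.04067, so 1 + r/4 = 1.04067^(1/4).
r/4 = 0.010016, so r = 0.040064 = 4.0064%.

4.0064%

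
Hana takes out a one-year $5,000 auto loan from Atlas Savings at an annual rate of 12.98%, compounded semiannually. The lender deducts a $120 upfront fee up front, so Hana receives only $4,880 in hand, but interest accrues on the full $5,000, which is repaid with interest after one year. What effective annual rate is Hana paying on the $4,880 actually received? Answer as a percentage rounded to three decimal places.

Amount owed after one year: 5,000 × (1 + 0.1298/2)^2 = 5,000 × 1.134012 = $5,670.06.
Effective rate on net proceeds: 5,670.06 / 4,880 − 1 = 0.161898 = 16.190%.

16.190%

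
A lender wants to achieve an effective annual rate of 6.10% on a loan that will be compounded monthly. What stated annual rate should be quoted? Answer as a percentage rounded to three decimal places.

5.936%

(1 + r/12)^12 − 1 = 0.0610, so 1 + r/12 = 1.0610^(1/12).
r/12 = 0.004947, so r = 0.059358 = 5.936%.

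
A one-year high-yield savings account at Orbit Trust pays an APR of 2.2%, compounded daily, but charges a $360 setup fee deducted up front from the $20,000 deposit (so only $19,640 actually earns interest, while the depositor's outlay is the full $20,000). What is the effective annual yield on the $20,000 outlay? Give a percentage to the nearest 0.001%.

Value after one year: 19,640 × (1 + 0.022/365)^365 = 19,640 × 1.022243 = $20,076.85.
Effective yield on the $20,000 outlay: 20,076.85 / 20,000 − 1 = 0.003843 = 0.384%.

0.384%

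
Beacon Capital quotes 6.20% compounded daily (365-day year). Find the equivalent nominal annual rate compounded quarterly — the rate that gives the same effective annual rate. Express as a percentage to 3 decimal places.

EAR = (1 + 0.0620/365)^365 − 1 = 0.063957.
Solve (1 + r/4)^4 = 1.063957: r/4 = 1.063957^(1/4) − 1 = 0.015619, so r = 0.062478 = 6.248%.

6.248%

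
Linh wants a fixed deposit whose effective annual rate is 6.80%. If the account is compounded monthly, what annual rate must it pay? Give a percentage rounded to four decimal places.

6.5968%

(1 + r/12)^12 − 1 = 0.0680, so 1 + r/12 = 1.0680^(1/12).
r/12 = 0.005497, so r = 0.065968 = 6.5968%.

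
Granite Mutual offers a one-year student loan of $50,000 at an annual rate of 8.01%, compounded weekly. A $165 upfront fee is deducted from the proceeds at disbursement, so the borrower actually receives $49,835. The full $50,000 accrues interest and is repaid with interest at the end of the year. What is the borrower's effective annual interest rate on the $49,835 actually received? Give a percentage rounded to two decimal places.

8.69%

Amount owed after one year: 50,000 × (1 + 0.0801/52)^52 = 50,000 × 1.083329 = $54,166.43.
Effective rate on net proceeds: 54,166.43 / 49,835 − 1 = 0.086915 = 8.69%.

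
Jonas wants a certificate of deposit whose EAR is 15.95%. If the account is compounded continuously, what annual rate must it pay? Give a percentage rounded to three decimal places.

Continuous: nominal r satisfies e^r − 1 = 0.1595.
r = ln(1 + 0.1595) = ln(1.1595) = 0.147989 = 14.799%.

14.799%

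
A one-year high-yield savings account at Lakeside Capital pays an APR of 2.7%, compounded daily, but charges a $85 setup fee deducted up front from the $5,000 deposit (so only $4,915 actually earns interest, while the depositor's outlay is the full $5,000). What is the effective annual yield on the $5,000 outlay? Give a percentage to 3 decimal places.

Value after one year: 4,915 × (1 + 0.027/365)^365 = 4,915 × 1.027367 = $5,049.51.
Effective yield on the $5,000 outlay: 5,049.51 / 5,000 − 1 = 0.009902 = 0.990%.

0.990%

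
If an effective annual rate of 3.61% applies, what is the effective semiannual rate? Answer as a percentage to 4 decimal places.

The per-half-year rate i satisfies (1 + i)^2 = 1 + 0.0361.
i = 1.0361^(1/2) − 1 = 0.0178900 = 1.7890%.

1.7890%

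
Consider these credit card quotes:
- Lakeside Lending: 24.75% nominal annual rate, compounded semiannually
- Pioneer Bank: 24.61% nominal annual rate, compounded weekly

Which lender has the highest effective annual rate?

Pioneer Bank

Lakeside Lending: (1 + 0.2475/2)^2 − 1 = 26.281%
Pioneer Bank: (1 + 0.2461/52)^52 − 1 = 27.829%
The highest effective annual rate is Pioneer Bank at 27.829%.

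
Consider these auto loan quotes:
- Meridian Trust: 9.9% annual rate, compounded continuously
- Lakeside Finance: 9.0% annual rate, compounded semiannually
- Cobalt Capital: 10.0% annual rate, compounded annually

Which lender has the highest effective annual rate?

Meridian Trust: e^0.099 − 1 = 10.407%
Lakeside Finance: (1 + 0.090/2)^2 − 1 = 9.202%
Cobalt Capital: compounded annually, EAR = 10.000%
The highest effective annual rate is Meridian Trust at 10.407%.

Meridian Trust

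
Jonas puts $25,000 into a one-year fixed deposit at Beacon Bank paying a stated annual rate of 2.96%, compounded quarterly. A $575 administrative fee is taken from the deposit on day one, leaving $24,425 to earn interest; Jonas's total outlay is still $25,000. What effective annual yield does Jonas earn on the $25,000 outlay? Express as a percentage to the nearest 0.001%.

0.624%

Value after one year: 24,425 × (1 + 0.0296/4)^4 = 24,425 × 1.029930 = $25,156.04.
Effective yield on the $25,000 outlay: 25,156.04 / 25,000 − 1 = 0.006242 = 0.624%.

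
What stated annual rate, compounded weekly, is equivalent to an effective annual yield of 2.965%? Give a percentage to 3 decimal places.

(1 + r/52)^52 − 1 = 0.02965, so 1 + r/52 = 1.02965^(1/52).
r/52 = 0.000562, so r = 0.029227 = 2.923%.

2.923%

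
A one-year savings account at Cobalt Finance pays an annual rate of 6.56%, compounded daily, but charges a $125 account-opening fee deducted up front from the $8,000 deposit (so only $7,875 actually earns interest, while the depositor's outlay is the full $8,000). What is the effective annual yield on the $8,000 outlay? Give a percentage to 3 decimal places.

5.111%

Value after one year: 7,875 × (1 + 0.0656/365)^365 = 7,875 × 1.067793 = $8,408.87.
Effective yield on the $8,000 outlay: 8,408.87 / 8,000 − 1 = 0.051109 = 5.111%.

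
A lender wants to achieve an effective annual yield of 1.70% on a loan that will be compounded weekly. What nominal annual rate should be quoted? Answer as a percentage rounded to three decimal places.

(1 + r/52)^52 − 1 = 0.0170, so 1 + r/52 = 1.0170^(1/52).
r/52 = 0.000324, so r = 0.016860 = 1.686%.

1.686%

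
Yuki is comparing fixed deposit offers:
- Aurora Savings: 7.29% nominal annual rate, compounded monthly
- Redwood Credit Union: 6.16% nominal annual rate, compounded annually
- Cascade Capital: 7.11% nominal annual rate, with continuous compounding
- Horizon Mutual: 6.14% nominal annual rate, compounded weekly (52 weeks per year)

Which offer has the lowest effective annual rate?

Aurora Savings: (1 + 0.0729/12)^12 − 1 = 7.539%
Redwood Credit Union: compounded annually, EAR = 6.160%
Cascade Capital: e^0.0711 − 1 = 7.369%
Horizon Mutual: (1 + 0.0614/52)^52 − 1 = 6.329%
The lowest effective annual rate is Redwood Credit Union at 6.160%.

Redwood Credit Union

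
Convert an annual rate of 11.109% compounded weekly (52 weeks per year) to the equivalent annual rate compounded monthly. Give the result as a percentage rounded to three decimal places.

11.149%

EAR = (1 + 0.11109/52)^52 − 1 = 0.117363.
Solve (1 + r/12)^12 = 1.117363: r/12 = 1.117363^(1/12) − 1 = 0.009291, so r = 0.111486 = 11.149%.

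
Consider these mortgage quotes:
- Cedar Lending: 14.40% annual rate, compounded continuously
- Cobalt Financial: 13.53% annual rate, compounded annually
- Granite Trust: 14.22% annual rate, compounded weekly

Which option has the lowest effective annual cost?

Cobalt Financial

Cedar Lending: e^0.1440 − 1 = 15.488%
Cobalt Financial: compounded annually, EAR = 13.530%
Granite Trust: (1 + 0.1422/52)^52 − 1 = 15.258%
The lowest effective annual rate is Cobalt Financial at 13.530%.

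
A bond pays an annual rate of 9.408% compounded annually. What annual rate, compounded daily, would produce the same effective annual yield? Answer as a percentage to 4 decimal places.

Compounded annually, EAR = nominal = 0.094080.
Solve (1 + r/365)^365 = 1.094080: r/365 = 1.094080^(1/365) − 1 = 0.000246, so r = 0.089925 = 8.9925%.

8.9925%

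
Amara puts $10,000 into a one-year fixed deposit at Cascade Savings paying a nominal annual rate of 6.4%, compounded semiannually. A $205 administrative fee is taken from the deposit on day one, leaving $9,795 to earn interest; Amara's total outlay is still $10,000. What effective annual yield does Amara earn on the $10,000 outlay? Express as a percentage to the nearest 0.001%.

Value after one year: 9,795 × (1 + 0.064/2)^2 = 9,795 × 1.065024 = $10,431.91.
Effective yield on the $10,000 outlay: 10,431.91 / 10,000 − 1 = 0.043191 = 4.319%.

4.319%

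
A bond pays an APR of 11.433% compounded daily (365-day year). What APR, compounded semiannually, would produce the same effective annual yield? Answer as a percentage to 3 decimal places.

EAR = (1 + 0.11433/365)^365 − 1 = 0.121102.
Solve (1 + r/2)^2 = 1.121102: r/2 = 1.121102^(1/2) − 1 = 0.058821, so r = 0.117642 = 11.764%.

11.764%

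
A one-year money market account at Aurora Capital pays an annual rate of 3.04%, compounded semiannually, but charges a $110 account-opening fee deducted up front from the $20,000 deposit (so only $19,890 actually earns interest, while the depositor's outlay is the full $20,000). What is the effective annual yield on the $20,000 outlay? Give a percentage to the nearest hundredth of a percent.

2.50%

Value after one year: 19,890 × (1 + 0.0304/2)^2 = 19,890 × 1.030631 = $20,499.25.
Effective yield on the $20,000 outlay: 20,499.25 / 20,000 − 1 = 0.024963 = 2.50%.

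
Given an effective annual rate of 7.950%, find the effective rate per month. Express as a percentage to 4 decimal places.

The per-month rate i satisfies (1 + i)^12 = 1 + 0.07950.
i = 1.07950^(1/12) − 1 = 0.0063952 = 0.6395%.

0.6395%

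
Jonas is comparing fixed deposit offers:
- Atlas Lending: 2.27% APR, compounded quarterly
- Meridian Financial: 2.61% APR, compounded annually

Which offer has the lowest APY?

Atlas Lending: (1 + 0.0227/4)^4 − 1 = 2.289%
Meridian Financial: compounded annually, EAR = 2.610%
The lowest effective annual rate is Atlas Lending at 2.289%.

Atlas Lending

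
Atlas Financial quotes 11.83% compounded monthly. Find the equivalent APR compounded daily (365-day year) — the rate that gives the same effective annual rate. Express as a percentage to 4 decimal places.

11.7740%

EAR = (1 + 0.1183/12)^12 − 1 = 0.124930.
Solve (1 + r/365)^365 = 1.124930: r/365 = 1.124930^(1/365) − 1 = 0.000323, so r = 0.117740 = 11.7740%.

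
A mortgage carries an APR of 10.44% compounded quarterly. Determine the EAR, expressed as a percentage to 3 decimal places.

EAR = (1 + 0.1044/4)^4 − 1.
= (1 + 0.026100)^4 − 1 = 1.108559 − 1 = 10.856%.

10.856%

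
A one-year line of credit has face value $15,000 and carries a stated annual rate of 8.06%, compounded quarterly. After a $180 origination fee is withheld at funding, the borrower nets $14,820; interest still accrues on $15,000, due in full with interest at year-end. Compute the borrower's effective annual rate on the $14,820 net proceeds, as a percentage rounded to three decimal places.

Amount owed after one year: 15,000 × (1 + 0.0806/4)^4 = 15,000 × 1.083069 = $16,246.04.
Effective rate on net proceeds: 16,246.04 / 14,820 − 1 = 0.096224 = 9.622%.

9.622%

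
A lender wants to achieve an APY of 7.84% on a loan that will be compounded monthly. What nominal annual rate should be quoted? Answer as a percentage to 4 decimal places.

7.5716%

(1 + r/12)^12 − 1 = 0.0784, so 1 + r/12 = 1.0784^(1/12).
r/12 = 0.006310, so r = 0.075716 = 7.5716%.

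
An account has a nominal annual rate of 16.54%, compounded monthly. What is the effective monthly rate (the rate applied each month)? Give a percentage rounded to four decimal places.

1.3783%

With a nominal annual rate compounded monthly, the periodic rate is the nominal rate divided by 12.
i = 0.1654 / 12 = 0.0137833 = 1.3783%.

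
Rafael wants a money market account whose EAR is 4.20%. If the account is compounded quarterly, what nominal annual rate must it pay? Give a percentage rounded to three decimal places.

(1 + r/4)^4 − 1 = 0.0420, so 1 + r/4 = 1.0420^(1/4).
r/4 = 0.010339, so r = 0.041354 = 4.135%.

4.135%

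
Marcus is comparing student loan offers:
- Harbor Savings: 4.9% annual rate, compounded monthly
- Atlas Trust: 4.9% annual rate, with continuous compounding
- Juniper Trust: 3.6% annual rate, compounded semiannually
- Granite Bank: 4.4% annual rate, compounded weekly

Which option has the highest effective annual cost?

Atlas Trust

Harbor Savings: (1 + 0.049/12)^12 − 1 = 5.012%
Atlas Trust: e^0.049 − 1 = 5.022%
Juniper Trust: (1 + 0.036/2)^2 − 1 = 3.632%
Granite Bank: (1 + 0.044/52)^52 − 1 = 4.496%
The highest effective annual rate is Atlas Trust at 5.022%.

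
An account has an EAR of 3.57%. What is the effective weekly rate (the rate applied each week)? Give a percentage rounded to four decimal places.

The per-week rate i satisfies (1 + i)^52 = 1 + 0.0357.
i = 1.0357^(1/52) − 1 = 0.0006748 = 0.0675%.

0.0675%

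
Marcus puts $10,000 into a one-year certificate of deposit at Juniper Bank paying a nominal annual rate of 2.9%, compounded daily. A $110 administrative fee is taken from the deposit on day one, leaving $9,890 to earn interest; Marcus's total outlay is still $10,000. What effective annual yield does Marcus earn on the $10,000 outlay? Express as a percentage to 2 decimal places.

Value after one year: 9,890 × (1 + 0.029/365)^365 = 9,890 × 1.029423 = $10,181.00.
Effective yield on the $10,000 outlay: 10,181.00 / 10,000 − 1 = 0.018100 = 1.81%.

1.81%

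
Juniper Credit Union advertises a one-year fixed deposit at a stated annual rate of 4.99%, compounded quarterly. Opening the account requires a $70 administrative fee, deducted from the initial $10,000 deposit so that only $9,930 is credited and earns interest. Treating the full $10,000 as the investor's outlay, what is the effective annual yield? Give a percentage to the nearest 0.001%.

4.349%

Value after one year: 9,930 × (1 + 0.0499/4)^4 = 9,930 × 1.050842 = $10,434.86.
Effective yield on the $10,000 outlay: 10,434.86 / 10,000 − 1 = 0.043486 = 4.349%.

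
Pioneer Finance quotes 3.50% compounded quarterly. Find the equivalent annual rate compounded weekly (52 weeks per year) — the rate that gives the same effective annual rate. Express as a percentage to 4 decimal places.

EAR = (1 + 0.0350/4)^4 − 1 = 0.035462.
Solve (1 + r/52)^52 = 1.035462: r/52 = 1.035462^(1/52) − 1 = 0.000670, so r = 0.034859 = 3.4859%.

3.4859%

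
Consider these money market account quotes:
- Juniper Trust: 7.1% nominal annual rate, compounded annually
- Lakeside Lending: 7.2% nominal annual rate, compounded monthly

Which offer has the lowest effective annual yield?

Juniper Trust

Juniper Trust: compounded annually, EAR = 7.100%
Lakeside Lending: (1 + 0.072/12)^12 − 1 = 7.442%
The lowest effective annual rate is Juniper Trust at 7.100%.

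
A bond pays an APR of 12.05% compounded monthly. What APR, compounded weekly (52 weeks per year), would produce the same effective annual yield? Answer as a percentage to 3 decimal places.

12.004%

EAR = (1 + 0.1205/12)^12 − 1 = 0.127383.
Solve (1 + r/52)^52 = 1.127383: r/52 = 1.127383^(1/52) − 1 = 0.002308, so r = 0.120037 = 12.004%.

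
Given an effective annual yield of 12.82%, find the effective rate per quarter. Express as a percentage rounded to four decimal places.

The per-quarter rate i satisfies (1 + i)^4 = 1 + 0.1282.
i = 1.1282^(1/4) − 1 = 0.0306152 = 3.0615%.

3.0615%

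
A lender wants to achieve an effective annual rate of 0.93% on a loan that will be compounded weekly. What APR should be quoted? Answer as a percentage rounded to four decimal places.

0.9258%

(1 + r/52)^52 − 1 = 0.0093, so 1 + r/52 = 1.0093^(1/52).
r/52 = 0.000178, so r = 0.009258 = 0.9258%.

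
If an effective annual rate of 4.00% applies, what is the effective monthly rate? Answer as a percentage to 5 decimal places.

The per-month rate i satisfies (1 + i)^12 = 1 + 0.0400.
i = 1.0400^(1/12) − 1 = 0.0032737 = 0.32737%.

0.32737%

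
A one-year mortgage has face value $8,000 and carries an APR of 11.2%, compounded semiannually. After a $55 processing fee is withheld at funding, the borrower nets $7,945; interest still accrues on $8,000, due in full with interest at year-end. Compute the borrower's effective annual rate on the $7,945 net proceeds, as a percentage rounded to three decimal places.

12.286%

Amount owed after one year: 8,000 × (1 + 0.112/2)^2 = 8,000 × 1.115136 = $8,921.09.
Effective rate on net proceeds: 8,921.09 / 7,945 − 1 = 0.122856 = 12.286%.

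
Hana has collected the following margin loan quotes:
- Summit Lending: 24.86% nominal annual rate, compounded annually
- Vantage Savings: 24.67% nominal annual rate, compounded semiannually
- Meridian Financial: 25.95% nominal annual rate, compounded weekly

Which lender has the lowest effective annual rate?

Summit Lending: compounded annually, EAR = 24.860%
Vantage Savings: (1 + 0.2467/2)^2 − 1 = 26.192%
Meridian Financial: (1 + 0.2595/52)^52 − 1 = 29.545%
The lowest effective annual rate is Summit Lending at 24.860%.

Summit Lending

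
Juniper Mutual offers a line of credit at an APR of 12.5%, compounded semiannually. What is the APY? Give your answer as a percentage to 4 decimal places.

EAR = (1 + 0.125/2)^2 − 1.
= (1 + 0.062500)^2 − 1 = 1.128906 − 1 = 12.8906%.

12.8906%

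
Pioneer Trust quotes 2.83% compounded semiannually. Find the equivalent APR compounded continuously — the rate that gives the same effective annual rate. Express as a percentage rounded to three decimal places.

EAR = (1 + 0.0283/2)^2 − 1 = 0.028500.
Equivalent continuous rate: r = ln(1 + 0.028500) = 0.028102 = 2.810%.

2.810%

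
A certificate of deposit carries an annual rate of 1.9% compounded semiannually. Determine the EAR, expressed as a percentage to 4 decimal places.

1.9090%

EAR = (1 + 0.019/2)^2 − 1.
= 1.019090 − 1 = 1.9090%.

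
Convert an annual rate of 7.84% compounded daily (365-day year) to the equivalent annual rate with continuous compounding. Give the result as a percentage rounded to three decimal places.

7.839%

EAR = (1 + 0.0784/365)^365 − 1 = 0.081546.
Equivalent continuous rate: r = ln(1 + 0.081546) = 0.078392 = 7.839%.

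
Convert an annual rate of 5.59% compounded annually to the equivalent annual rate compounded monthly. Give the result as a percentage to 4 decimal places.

Compounded annually, EAR = nominal = 0.055900.
Solve (1 + r/12)^12 = 1.055900: r/12 = 1.055900^(1/12) − 1 = 0.004543, so r = 0.054517 = 5.4517%.

5.4517%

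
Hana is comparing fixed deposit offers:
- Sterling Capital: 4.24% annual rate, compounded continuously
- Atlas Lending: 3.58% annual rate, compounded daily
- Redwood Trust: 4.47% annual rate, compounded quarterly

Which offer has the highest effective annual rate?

Redwood Trust

Sterling Capital: e^0.0424 − 1 = 4.331%
Atlas Lending: (1 + 0.0358/365)^365 − 1 = 3.645%
Redwood Trust: (1 + 0.0447/4)^4 − 1 = 4.545%
The highest effective annual rate is Redwood Trust at 4.545%.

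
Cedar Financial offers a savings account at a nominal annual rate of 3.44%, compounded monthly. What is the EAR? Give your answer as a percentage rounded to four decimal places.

EAR = (1 + 0.0344/12)^12 − 1.
= (1 + 0.002867)^12 − 1 = 1.034948 − 1 = 3.4948%.

3.4948%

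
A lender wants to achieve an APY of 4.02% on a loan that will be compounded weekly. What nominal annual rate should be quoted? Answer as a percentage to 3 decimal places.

3.943%

(1 + r/52)^52 − 1 = 0.0402, so 1 + r/52 = 1.0402^(1/52).
r/52 = 0.000758, so r = 0.039428 = 3.943%.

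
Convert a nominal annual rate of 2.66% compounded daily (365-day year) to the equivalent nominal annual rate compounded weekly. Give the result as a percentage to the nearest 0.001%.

EAR = (1 + 0.0266/365)^365 − 1 = 0.026956.
Solve (1 + r/52)^52 = 1.026956: r/52 = 1.026956^(1/52) − 1 = 0.000512, so r = 0.026606 = 2.661%.

2.661%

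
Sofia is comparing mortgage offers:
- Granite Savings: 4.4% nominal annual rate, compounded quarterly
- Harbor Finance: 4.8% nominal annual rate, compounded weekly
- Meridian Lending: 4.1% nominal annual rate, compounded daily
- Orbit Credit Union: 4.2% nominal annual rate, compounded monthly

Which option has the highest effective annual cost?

Granite Savings: (1 + 0.044/4)^4 − 1 = 4.473%
Harbor Finance: (1 + 0.048/52)^52 − 1 = 4.915%
Meridian Lending: (1 + 0.041/365)^365 − 1 = 4.185%
Orbit Credit Union: (1 + 0.042/12)^12 − 1 = 4.282%
The highest effective annual rate is Harbor Finance at 4.915%.

Harbor Finance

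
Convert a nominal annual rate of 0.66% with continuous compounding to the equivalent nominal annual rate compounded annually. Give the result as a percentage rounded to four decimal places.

0.6622%

EAR under continuous compounding: e^0.0066 − 1 = 0.006622.
Compounded annually, the equivalent nominal rate is the EAR itself: 0.6622%.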